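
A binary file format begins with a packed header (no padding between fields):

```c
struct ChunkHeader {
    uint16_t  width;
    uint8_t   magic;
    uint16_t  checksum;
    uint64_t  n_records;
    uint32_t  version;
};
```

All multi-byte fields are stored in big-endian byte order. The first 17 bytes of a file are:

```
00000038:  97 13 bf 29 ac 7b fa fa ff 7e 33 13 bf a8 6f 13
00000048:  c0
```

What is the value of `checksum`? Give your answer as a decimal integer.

10668

`checksum` follows `width` (2 B), `magic` (1 B), so it starts at offset 2 + 1 = 3 and occupies 2 bytes.
Bytes at offsets 3..4: 29 AC.
Big-endian: lowest address holds the most-significant byte.
The bytes are already most-significant first: 0x29AC.
0x29AC = 10668.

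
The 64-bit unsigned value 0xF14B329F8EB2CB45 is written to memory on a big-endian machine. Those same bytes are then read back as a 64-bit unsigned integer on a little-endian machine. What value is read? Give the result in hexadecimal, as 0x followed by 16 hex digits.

Stored big-endian, the bytes at ascending addresses are F1 4B 32 9F 8E B2 CB 45.
Read back as little-endian, the first byte is least significant, giving 0x45CBB28E9F324BF1.

0x45CBB28E9F324BF1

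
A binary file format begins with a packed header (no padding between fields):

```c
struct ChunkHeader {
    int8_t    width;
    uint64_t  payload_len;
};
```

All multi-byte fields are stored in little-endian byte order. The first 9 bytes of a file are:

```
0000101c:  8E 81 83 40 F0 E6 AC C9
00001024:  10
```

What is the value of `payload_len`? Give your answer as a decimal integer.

`payload_len` follows `width` (1 byte), so it starts at byte offset 1 and occupies 8 bytes.
Bytes at offsets 1..8: 81 83 40 F0 E6 AC C9 10.
Little-endian: lowest address holds the least-significant byte.
Reassemble most-significant byte first: 10 C9 AC E6 F0 40 83 81 → 0x10C9ACE6F0408381.
0x10C9ACE6F0408381 = 1209688082798904193.

1209688082798904193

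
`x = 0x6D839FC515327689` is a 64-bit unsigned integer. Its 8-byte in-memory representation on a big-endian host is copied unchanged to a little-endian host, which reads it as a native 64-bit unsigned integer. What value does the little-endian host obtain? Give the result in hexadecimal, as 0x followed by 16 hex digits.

Stored big-endian, the bytes at ascending addresses are 6D 83 9F C5 15 32 76 89.
Read back as little-endian, the first byte is least significant, giving 0x89763215C59F836D.

0x89763215C59F836D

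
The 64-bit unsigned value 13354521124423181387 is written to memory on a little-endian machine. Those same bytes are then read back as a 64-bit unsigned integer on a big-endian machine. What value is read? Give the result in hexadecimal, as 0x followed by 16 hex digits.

0x4BA4B11635CA54B9

13354521124423181387 in 64-bit hexadecimal is 0xB954CA3516B1A44B.
Stored little-endian, the bytes at ascending addresses are 4B A4 B1 16 35 CA 54 B9.
Read back as big-endian, the last byte is least significant, giving 0x4BA4B11635CA54B9.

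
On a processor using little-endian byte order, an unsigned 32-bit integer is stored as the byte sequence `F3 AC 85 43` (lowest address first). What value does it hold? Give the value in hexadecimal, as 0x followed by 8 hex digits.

0x4385ACF3

Little-endian: lowest address holds the least-significant byte.
Reassemble most-significant byte first: 43 85 AC F3 → 0x4385ACF3.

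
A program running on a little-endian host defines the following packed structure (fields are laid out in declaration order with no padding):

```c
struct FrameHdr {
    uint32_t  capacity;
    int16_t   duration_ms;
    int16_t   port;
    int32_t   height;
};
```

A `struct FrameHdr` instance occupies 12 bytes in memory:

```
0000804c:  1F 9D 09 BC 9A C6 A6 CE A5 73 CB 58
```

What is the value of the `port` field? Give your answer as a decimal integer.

`port` follows `capacity` (4 B), `duration_ms` (2 B), so it starts at offset 4 + 2 = 6 and occupies 2 bytes.
Bytes at offsets 6..7: A6 CE.
Little-endian: lowest address holds the least-significant byte.
Reassemble most-significant byte first: CE A6 → 0xCEA6.
Top bit is set, so as a signed 16-bit value this is 0xCEA6 − 2^16 = -12634.

-12634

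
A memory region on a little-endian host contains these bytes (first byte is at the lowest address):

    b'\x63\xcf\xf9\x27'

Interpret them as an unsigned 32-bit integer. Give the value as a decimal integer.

Little-endian: lowest address holds the least-significant byte.
Reassemble most-significant byte first: 27 F9 CF 63 → 0x27F9CF63.
0x27F9CF63 = 670682979.

670682979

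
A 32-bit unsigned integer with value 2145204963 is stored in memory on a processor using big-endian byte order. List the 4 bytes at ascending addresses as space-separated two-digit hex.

2145204963 in hexadecimal, padded to 32 bits, is 0x7FDD3AE3.
Split into bytes (most-significant first): 7F DD 3A E3.
In big-endian order the high byte comes first in memory.
So the memory order matches the most-significant-first order: 7F DD 3A E3.

7F DD 3A E3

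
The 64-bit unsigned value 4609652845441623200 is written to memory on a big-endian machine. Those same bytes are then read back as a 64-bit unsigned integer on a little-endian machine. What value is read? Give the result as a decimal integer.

4609652845441623200 in 64-bit hexadecimal is 0x3FF8C6D7066AA4A0.
Stored big-endian, the bytes at ascending addresses are 3F F8 C6 D7 06 6A A4 A0.
Read back as little-endian, the first byte is least significant, giving 0xA0A46A06D7C6F83F.
0xA0A46A06D7C6F83F = 11575493519871506495.

11575493519871506495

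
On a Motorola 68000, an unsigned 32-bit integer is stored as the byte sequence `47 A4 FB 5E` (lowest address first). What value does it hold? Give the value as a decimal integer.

1201994590

In big-endian order the high byte comes first in memory.
The bytes are already most-significant first: 0x47A4FB5E.
0x47A4FB5E = 1201994590.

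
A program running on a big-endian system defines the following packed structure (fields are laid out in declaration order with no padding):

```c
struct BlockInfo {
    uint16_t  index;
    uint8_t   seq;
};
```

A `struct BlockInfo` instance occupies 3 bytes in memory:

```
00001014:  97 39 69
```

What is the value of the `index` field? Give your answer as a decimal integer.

38713

`index` is the first field, at byte offset 0, occupying 2 bytes.
Bytes at offsets 0..1: 97 39.
Big-endian: lowest address holds the most-significant byte.
The bytes are already most-significant first: 0x9739.
0x9739 = 38713.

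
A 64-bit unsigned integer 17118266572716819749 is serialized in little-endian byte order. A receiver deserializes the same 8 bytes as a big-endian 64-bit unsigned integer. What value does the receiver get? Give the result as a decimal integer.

17118266572716819749 in 64-bit hexadecimal is 0xED904CC05D3AC525.
Stored little-endian, the bytes at ascending addresses are 25 C5 3A 5D C0 4C 90 ED.
Read back as big-endian, the last byte is least significant, giving 0x25C53A5DC04C90ED.
0x25C53A5DC04C90ED = 2721645724147945709.

2721645724147945709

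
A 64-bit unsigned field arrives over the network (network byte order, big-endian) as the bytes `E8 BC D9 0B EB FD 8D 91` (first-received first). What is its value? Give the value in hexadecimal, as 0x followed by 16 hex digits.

0xE8BCD90BEBFD8D91

In big-endian order the high byte comes first in memory.
The bytes are already most-significant first: 0xE8BCD90BEBFD8D91.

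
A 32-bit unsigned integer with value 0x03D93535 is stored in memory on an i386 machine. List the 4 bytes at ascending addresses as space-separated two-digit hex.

Split into bytes (most-significant first): 03 D9 35 35.
Little-endian stores the least-significant byte at the lowest address.
So at ascending addresses the bytes are 35 35 D9 03.

35 35 D9 03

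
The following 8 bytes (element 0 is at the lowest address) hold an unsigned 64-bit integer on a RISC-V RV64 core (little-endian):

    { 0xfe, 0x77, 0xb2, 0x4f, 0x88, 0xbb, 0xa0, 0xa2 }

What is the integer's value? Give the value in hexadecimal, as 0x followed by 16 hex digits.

0xA2A0BB884FB277FE

Little-endian stores the least-significant byte at the lowest address.
Reassemble most-significant byte first: A2 A0 BB 88 4F B2 77 FE → 0xA2A0BB884FB277FE.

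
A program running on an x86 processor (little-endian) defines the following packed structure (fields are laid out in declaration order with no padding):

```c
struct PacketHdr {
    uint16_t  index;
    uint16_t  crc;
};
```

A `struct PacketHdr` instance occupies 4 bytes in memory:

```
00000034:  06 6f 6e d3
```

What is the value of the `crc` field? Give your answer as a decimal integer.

54126

`crc` follows `index` (2 bytes), so it starts at byte offset 2 and occupies 2 bytes.
Bytes at offsets 2..3: 6E D3.
In little-endian order the low byte comes first in memory.
Reassemble most-significant byte first: D3 6E → 0xD36E.
0xD36E = 54126.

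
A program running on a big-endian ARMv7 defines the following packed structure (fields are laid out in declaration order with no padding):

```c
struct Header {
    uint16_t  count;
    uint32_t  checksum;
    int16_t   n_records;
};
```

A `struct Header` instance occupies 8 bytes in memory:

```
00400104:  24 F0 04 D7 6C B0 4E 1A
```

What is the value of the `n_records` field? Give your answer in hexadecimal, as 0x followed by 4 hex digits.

`n_records` follows `count` (2 B), `checksum` (4 B), so it starts at offset 2 + 4 = 6 and occupies 2 bytes.
Bytes at offsets 6..7: 4E 1A.
Big-endian: lowest address holds the most-significant byte.
The bytes are already most-significant first: 0x4E1A.

0x4E1A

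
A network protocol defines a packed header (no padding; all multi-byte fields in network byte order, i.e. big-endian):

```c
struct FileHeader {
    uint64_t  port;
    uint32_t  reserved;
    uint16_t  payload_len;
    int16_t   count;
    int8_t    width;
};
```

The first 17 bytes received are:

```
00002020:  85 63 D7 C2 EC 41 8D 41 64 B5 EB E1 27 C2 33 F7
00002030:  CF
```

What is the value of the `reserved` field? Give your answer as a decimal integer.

`reserved` follows `port` (8 bytes), so it starts at byte offset 8 and occupies 4 bytes.
Bytes at offsets 8..11: 64 B5 EB E1.
Big-endian stores the most-significant byte at the lowest address.
The bytes are already most-significant first: 0x64B5EBE1.
0x64B5EBE1 = 1689644001.

1689644001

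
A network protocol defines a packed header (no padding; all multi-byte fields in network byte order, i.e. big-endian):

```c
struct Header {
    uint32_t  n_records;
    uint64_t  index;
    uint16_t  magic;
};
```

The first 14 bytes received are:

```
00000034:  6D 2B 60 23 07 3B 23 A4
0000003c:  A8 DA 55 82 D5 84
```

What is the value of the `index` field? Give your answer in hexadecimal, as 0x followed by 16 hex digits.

0x073B23A4A8DA5582

`index` follows `n_records` (4 bytes), so it starts at byte offset 4 and occupies 8 bytes.
Bytes at offsets 4..11: 07 3B 23 A4 A8 DA 55 82.
Big-endian: lowest address holds the most-significant byte.
The bytes are already most-significant first: 0x073B23A4A8DA5582.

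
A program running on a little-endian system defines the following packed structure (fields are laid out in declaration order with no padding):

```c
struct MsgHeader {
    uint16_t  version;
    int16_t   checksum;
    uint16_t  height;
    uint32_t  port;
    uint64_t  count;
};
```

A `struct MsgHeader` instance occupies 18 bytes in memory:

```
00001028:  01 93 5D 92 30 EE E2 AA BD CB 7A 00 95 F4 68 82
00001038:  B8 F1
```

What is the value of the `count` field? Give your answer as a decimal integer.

17417814946147008634

`count` follows `version` (2 B), `checksum` (2 B), `height` (2 B), `port` (4 B), so it starts at offset 2 + 2 + 2 + 4 = 10 and occupies 8 bytes.
Bytes at offsets 10..17: 7A 00 95 F4 68 82 B8 F1.
Little-endian stores the least-significant byte at the lowest address.
Reassemble most-significant byte first: F1 B8 82 68 F4 95 00 7A → 0xF1B88268F495007A.
0xF1B88268F495007A = 17417814946147008634.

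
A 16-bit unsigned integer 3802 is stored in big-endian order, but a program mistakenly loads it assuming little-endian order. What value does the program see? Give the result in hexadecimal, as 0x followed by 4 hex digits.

3802 in 16-bit hexadecimal is 0x0EDA.
Stored big-endian, the bytes at ascending addresses are 0E DA.
Read back as little-endian, the first byte is least significant, giving 0xDA0E.

0xDA0E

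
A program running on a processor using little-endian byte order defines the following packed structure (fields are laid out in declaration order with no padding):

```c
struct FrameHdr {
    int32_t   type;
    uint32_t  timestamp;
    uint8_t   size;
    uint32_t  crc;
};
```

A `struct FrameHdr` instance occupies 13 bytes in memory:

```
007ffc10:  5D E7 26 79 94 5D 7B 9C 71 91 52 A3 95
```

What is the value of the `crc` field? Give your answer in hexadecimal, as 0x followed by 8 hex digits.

`crc` follows `type` (4 B), `timestamp` (4 B), `size` (1 B), so it starts at offset 4 + 4 + 1 = 9 and occupies 4 bytes.
Bytes at offsets 9..12: 91 52 A3 95.
Little-endian stores the least-significant byte at the lowest address.
Reassemble most-significant byte first: 95 A3 52 91 → 0x95A35291.

0x95A35291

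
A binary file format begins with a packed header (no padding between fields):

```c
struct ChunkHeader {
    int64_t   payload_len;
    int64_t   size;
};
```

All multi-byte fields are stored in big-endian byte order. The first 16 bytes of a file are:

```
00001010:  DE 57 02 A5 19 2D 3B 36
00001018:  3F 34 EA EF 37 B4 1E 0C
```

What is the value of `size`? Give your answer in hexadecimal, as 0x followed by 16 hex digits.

0x3F34EAEF37B41E0C

`size` follows `payload_len` (8 bytes), so it starts at byte offset 8 and occupies 8 bytes.
Bytes at offsets 8..15: 3F 34 EA EF 37 B4 1E 0C.
In big-endian order the high byte comes first in memory.
The bytes are already most-significant first: 0x3F34EAEF37B41E0C.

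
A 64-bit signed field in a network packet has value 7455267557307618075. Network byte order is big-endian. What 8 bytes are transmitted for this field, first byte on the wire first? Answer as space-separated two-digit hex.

67 76 6E 57 FA D0 93 1B

7455267557307618075 in hexadecimal, padded to 64 bits, is 0x67766E57FAD0931B.
Split into bytes (most-significant first): 67 76 6E 57 FA D0 93 1B.
Big-endian stores the most-significant byte at the lowest address.
So the memory order matches the most-significant-first order: 67 76 6E 57 FA D0 93 1B.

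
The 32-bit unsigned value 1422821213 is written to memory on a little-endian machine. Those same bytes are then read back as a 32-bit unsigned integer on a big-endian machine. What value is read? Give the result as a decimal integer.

1422821213 in 32-bit hexadecimal is 0x54CE875D.
Stored little-endian, the bytes at ascending addresses are 5D 87 CE 54.
Read back as big-endian, the last byte is least significant, giving 0x5D87CE54.
0x5D87CE54 = 1569181268.

1569181268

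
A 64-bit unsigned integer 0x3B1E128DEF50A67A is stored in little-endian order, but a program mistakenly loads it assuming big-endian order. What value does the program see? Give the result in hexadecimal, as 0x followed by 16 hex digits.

0x7AA650EF8D121E3B

Stored little-endian, the bytes at ascending addresses are 7A A6 50 EF 8D 12 1E 3B.
Read back as big-endian, the last byte is least significant, giving 0x7AA650EF8D121E3B.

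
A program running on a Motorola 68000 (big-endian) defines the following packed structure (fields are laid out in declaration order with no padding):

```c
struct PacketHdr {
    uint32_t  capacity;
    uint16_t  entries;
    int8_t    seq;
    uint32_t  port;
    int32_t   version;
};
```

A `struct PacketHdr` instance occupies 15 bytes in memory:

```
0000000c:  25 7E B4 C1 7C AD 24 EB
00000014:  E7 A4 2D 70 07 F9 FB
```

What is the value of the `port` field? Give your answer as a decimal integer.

3957826605

`port` follows `capacity` (4 B), `entries` (2 B), `seq` (1 B), so it starts at offset 4 + 2 + 1 = 7 and occupies 4 bytes.
Bytes at offsets 7..10: EB E7 A4 2D.
In big-endian order the high byte comes first in memory.
The bytes are already most-significant first: 0xEBE7A42D.
0xEBE7A42D = 3957826605.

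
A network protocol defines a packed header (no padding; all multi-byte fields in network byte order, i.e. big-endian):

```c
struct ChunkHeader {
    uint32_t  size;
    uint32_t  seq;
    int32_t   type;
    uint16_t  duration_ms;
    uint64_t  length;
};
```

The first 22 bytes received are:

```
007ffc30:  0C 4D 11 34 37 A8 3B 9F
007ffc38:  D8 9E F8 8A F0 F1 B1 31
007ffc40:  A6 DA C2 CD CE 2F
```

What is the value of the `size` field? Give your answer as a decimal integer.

`size` is the first field, at byte offset 0, occupying 4 bytes.
Bytes at offsets 0..3: 0C 4D 11 34.
Big-endian: lowest address holds the most-significant byte.
The bytes are already most-significant first: 0x0C4D1134.
0x0C4D1134 = 206377268.

206377268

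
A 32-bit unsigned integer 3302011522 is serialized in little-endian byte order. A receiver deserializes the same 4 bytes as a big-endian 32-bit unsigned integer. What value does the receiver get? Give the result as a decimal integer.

3302011522 in 32-bit hexadecimal is 0xC4D0B282.
Stored little-endian, the bytes at ascending addresses are 82 B2 D0 C4.
Read back as big-endian, the last byte is least significant, giving 0x82B2D0C4.
0x82B2D0C4 = 2192756932.

2192756932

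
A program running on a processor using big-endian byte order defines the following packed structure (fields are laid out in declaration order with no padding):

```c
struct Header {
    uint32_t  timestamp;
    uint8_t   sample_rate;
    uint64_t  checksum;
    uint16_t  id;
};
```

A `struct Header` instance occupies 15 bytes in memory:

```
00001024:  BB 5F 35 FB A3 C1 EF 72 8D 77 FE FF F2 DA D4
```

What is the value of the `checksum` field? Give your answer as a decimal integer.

`checksum` follows `timestamp` (4 B), `sample_rate` (1 B), so it starts at offset 4 + 1 = 5 and occupies 8 bytes.
Bytes at offsets 5..12: C1 EF 72 8D 77 FE FF F2.
In big-endian order the high byte comes first in memory.
The bytes are already most-significant first: 0xC1EF728D77FEFFF2.
0xC1EF728D77FEFFF2 = 13974514120683094002.

13974514120683094002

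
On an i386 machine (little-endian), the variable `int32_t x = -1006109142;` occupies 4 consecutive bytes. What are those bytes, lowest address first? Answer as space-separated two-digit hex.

Two's complement of -1006109142 in 32 bits: 1006109142 = 0x3BF801D6; invert → 0xC407FE29; add 1 → 0xC407FE2A.
Split into bytes (most-significant first): C4 07 FE 2A.
Little-endian stores the least-significant byte at the lowest address.
So at ascending addresses the bytes are 2A FE 07 C4.

2A FE 07 C4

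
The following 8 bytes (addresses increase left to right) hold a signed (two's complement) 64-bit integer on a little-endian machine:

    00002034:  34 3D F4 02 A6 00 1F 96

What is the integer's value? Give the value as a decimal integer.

Little-endian stores the least-significant byte at the lowest address.
Reassemble most-significant byte first: 96 1F 00 A6 02 F4 3D 34 → 0x961F00A602F43D34.
Top bit is set, so as a signed 64-bit value this is 0x961F00A602F43D34 − 2^64 = -7629378530728198860.

-7629378530728198860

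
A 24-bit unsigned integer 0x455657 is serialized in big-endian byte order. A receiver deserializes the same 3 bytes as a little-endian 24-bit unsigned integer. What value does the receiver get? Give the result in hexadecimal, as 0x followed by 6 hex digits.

0x575645

Stored big-endian, the bytes at ascending addresses are 45 56 57.
Read back as little-endian, the first byte is least significant, giving 0x575645.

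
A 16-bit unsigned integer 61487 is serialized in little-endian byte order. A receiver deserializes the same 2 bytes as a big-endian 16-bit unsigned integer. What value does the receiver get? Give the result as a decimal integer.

12272

61487 in 16-bit hexadecimal is 0xF02F.
Stored little-endian, the bytes at ascending addresses are 2F F0.
Read back as big-endian, the last byte is least significant, giving 0x2FF0.
0x2FF0 = 12272.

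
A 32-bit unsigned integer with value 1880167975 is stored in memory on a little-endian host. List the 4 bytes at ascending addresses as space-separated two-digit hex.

1880167975 in hexadecimal, padded to 32 bits, is 0x70111627.
Split into bytes (most-significant first): 70 11 16 27.
Little-endian: lowest address holds the least-significant byte.
So at ascending addresses the bytes are 27 16 11 70.

27 16 11 70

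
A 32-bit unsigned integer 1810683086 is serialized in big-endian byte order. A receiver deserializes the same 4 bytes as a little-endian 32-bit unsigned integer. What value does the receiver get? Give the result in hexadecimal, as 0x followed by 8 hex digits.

1810683086 in 32-bit hexadecimal is 0x6BECD4CE.
Stored big-endian, the bytes at ascending addresses are 6B EC D4 CE.
Read back as little-endian, the first byte is least significant, giving 0xCED4EC6B.

0xCED4EC6B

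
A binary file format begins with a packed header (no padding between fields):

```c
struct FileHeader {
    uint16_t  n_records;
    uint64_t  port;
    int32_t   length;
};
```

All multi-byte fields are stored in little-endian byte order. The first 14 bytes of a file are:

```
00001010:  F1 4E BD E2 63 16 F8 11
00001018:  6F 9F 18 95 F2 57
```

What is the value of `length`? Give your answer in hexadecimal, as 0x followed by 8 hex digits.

`length` follows `n_records` (2 B), `port` (8 B), so it starts at offset 2 + 8 = 10 and occupies 4 bytes.
Bytes at offsets 10..13: 18 95 F2 57.
In little-endian order the low byte comes first in memory.
Reassemble most-significant byte first: 57 F2 95 18 → 0x57F29518.

0x57F29518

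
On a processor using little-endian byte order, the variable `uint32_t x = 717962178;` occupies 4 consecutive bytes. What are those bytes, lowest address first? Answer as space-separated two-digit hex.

C2 3B CB 2A

717962178 in hexadecimal, padded to 32 bits, is 0x2ACB3BC2.
Split into bytes (most-significant first): 2A CB 3B C2.
Little-endian stores the least-significant byte at the lowest address.
So at ascending addresses the bytes are C2 3B CB 2A.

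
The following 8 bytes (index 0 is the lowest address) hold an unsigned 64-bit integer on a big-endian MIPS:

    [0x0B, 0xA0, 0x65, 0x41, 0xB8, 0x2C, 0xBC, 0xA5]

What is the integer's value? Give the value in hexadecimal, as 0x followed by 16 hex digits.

Big-endian: lowest address holds the most-significant byte.
The bytes are already most-significant first: 0x0BA06541B82CBCA5.

0x0BA06541B82CBCA5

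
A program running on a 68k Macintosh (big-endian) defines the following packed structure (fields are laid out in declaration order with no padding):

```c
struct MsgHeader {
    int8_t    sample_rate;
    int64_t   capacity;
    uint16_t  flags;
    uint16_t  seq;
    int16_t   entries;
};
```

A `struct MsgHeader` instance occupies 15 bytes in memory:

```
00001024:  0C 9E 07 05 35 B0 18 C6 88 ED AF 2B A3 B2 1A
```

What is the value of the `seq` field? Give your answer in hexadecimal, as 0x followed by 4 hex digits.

0x2BA3

`seq` follows `sample_rate` (1 B), `capacity` (8 B), `flags` (2 B), so it starts at offset 1 + 8 + 2 = 11 and occupies 2 bytes.
Bytes at offsets 11..12: 2B A3.
Big-endian: lowest address holds the most-significant byte.
The bytes are already most-significant first: 0x2BA3.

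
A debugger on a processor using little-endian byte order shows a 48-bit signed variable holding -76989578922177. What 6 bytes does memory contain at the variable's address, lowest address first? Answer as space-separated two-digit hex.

3F 37 7F 77 FA B9

Two's complement of -76989578922177 in 48 bits: 76989578922177 = 0x46058880C8C1; invert → 0xB9FA777F373E; add 1 → 0xB9FA777F373F.
Split into bytes (most-significant first): B9 FA 77 7F 37 3F.
In little-endian order the low byte comes first in memory.
So at ascending addresses the bytes are 3F 37 7F 77 FA B9.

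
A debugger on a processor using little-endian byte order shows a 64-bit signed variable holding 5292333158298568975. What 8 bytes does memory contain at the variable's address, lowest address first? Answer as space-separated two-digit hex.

0F 49 68 AD F7 24 72 49

5292333158298568975 in hexadecimal, padded to 64 bits, is 0x497224F7AD68490F.
Split into bytes (most-significant first): 49 72 24 F7 AD 68 49 0F.
Little-endian stores the least-significant byte at the lowest address.
So at ascending addresses the bytes are 0F 49 68 AD F7 24 72 49.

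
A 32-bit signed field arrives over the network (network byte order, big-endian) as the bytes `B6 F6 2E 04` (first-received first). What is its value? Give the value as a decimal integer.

-1225380348

Big-endian: lowest address holds the most-significant byte.
The bytes are already most-significant first: 0xB6F62E04.
Top bit is set, so as a signed 32-bit value this is 0xB6F62E04 − 2^32 = -1225380348.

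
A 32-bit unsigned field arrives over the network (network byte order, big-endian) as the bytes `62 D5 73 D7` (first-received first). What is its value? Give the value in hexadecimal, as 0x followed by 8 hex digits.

0x62D573D7

In big-endian order the high byte comes first in memory.
The bytes are already most-significant first: 0x62D573D7.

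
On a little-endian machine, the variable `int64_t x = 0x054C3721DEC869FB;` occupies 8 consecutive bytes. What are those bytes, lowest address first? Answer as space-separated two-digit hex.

FB 69 C8 DE 21 37 4C 05

Split into bytes (most-significant first): 05 4C 37 21 DE C8 69 FB.
In little-endian order the low byte comes first in memory.
So at ascending addresses the bytes are FB 69 C8 DE 21 37 4C 05.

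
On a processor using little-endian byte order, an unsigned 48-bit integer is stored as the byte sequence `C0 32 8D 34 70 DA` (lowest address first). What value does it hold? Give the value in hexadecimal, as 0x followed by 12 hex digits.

Little-endian: lowest address holds the least-significant byte.
Reassemble most-significant byte first: DA 70 34 8D 32 C0 → 0xDA70348D32C0.

0xDA70348D32C0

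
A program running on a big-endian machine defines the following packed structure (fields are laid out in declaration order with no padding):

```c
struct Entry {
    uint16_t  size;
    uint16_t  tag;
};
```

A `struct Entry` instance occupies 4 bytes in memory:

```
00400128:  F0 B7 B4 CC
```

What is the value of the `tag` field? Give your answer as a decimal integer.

`tag` follows `size` (2 bytes), so it starts at byte offset 2 and occupies 2 bytes.
Bytes at offsets 2..3: B4 CC.
Big-endian: lowest address holds the most-significant byte.
The bytes are already most-significant first: 0xB4CC.
0xB4CC = 46284.

46284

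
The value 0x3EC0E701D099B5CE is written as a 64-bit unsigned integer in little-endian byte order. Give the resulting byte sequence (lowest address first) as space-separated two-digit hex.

CE B5 99 D0 01 E7 C0 3E

Split into bytes (most-significant first): 3E C0 E7 01 D0 99 B5 CE.
Little-endian stores the least-significant byte at the lowest address.
So at ascending addresses the bytes are CE B5 99 D0 01 E7 C0 3E.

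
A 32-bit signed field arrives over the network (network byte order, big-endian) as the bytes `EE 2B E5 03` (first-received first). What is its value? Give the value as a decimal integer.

In big-endian order the high byte comes first in memory.
The bytes are already most-significant first: 0xEE2BE503.
Top bit is set, so as a signed 32-bit value this is 0xEE2BE503 − 2^32 = -299113213.

-299113213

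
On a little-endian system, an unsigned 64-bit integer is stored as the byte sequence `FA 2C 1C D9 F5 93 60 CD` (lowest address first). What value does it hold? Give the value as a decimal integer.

Little-endian: lowest address holds the least-significant byte.
Reassemble most-significant byte first: CD 60 93 F5 D9 1C 2C FA → 0xCD6093F5D91C2CFA.
0xCD6093F5D91C2CFA = 14798991059658222842.

14798991059658222842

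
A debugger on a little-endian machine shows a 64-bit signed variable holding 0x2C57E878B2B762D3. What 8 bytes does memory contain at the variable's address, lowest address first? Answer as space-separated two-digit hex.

Split into bytes (most-significant first): 2C 57 E8 78 B2 B7 62 D3.
In little-endian order the low byte comes first in memory.
So at ascending addresses the bytes are D3 62 B7 B2 78 E8 57 2C.

D3 62 B7 B2 78 E8 57 2C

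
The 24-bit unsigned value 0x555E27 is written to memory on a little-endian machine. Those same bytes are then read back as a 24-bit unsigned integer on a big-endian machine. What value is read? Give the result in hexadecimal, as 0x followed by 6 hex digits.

Stored little-endian, the bytes at ascending addresses are 27 5E 55.
Read back as big-endian, the last byte is least significant, giving 0x275E55.

0x275E55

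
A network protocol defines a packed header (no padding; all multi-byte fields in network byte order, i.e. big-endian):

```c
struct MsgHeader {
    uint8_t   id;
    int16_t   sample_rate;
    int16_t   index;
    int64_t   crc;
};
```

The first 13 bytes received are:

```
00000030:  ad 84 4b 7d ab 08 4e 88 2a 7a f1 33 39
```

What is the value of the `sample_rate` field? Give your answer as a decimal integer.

-31669

`sample_rate` follows `id` (1 byte), so it starts at byte offset 1 and occupies 2 bytes.
Bytes at offsets 1..2: 84 4B.
In big-endian order the high byte comes first in memory.
The bytes are already most-significant first: 0x844B.
Top bit is set, so as a signed 16-bit value this is 0x844B − 2^16 = -31669.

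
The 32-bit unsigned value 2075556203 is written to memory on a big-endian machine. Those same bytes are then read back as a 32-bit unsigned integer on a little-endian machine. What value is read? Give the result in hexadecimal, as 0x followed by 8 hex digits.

2075556203 in 32-bit hexadecimal is 0x7BB6796B.
Stored big-endian, the bytes at ascending addresses are 7B B6 79 6B.
Read back as little-endian, the first byte is least significant, giving 0x6B79B67B.

0x6B79B67B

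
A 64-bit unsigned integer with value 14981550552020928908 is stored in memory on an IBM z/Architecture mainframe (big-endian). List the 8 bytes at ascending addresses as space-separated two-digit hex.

CF E9 28 D9 F5 C3 C9 8C

14981550552020928908 in hexadecimal, padded to 64 bits, is 0xCFE928D9F5C3C98C.
Split into bytes (most-significant first): CF E9 28 D9 F5 C3 C9 8C.
Big-endian stores the most-significant byte at the lowest address.
So the memory order matches the most-significant-first order: CF E9 28 D9 F5 C3 C9 8C.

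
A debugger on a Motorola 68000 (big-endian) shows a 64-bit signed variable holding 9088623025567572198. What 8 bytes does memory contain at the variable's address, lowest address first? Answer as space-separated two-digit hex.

7E 21 46 7C F8 64 20 E6

9088623025567572198 in hexadecimal, padded to 64 bits, is 0x7E21467CF86420E6.
Split into bytes (most-significant first): 7E 21 46 7C F8 64 20 E6.
In big-endian order the high byte comes first in memory.
So the memory order matches the most-significant-first order: 7E 21 46 7C F8 64 20 E6.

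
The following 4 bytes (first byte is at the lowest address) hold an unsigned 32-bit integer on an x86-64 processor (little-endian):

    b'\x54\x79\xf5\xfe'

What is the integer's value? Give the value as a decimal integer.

Little-endian: lowest address holds the least-significant byte.
Reassemble most-significant byte first: FE F5 79 54 → 0xFEF57954.
0xFEF57954 = 4277500244.

4277500244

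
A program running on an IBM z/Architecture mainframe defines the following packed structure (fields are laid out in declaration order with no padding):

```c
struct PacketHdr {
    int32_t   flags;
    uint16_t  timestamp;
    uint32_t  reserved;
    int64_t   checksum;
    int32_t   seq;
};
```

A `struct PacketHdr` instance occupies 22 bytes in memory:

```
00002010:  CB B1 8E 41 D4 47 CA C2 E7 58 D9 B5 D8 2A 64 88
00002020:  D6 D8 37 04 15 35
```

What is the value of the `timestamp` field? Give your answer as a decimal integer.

54343

`timestamp` follows `flags` (4 bytes), so it starts at byte offset 4 and occupies 2 bytes.
Bytes at offsets 4..5: D4 47.
In big-endian order the high byte comes first in memory.
The bytes are already most-significant first: 0xD447.
0xD447 = 54343.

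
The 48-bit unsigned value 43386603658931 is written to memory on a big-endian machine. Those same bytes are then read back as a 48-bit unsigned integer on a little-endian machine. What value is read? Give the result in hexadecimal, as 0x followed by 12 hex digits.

43386603658931 in 48-bit hexadecimal is 0x2775BB195EB3.
Stored big-endian, the bytes at ascending addresses are 27 75 BB 19 5E B3.
Read back as little-endian, the first byte is least significant, giving 0xB35E19BB7527.

0xB35E19BB7527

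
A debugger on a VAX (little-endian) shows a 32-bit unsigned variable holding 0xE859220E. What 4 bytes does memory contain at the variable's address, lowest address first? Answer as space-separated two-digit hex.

0E 22 59 E8

Split into bytes (most-significant first): E8 59 22 0E.
Little-endian: lowest address holds the least-significant byte.
So at ascending addresses the bytes are 0E 22 59 E8.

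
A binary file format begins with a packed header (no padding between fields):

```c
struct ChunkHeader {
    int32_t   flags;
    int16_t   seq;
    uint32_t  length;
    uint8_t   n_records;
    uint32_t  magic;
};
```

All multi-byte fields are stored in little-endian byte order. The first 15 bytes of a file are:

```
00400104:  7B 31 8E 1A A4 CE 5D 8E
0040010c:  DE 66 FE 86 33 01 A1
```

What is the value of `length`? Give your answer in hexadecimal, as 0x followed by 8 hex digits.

0x66DE8E5D

`length` follows `flags` (4 B), `seq` (2 B), so it starts at offset 4 + 2 = 6 and occupies 4 bytes.
Bytes at offsets 6..9: 5D 8E DE 66.
Little-endian stores the least-significant byte at the lowest address.
Reassemble most-significant byte first: 66 DE 8E 5D → 0x66DE8E5D.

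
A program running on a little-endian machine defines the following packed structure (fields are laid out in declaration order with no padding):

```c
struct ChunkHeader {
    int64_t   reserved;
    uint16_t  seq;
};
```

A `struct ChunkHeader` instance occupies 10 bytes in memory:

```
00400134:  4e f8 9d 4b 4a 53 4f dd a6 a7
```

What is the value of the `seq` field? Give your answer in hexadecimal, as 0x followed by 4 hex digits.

`seq` follows `reserved` (8 bytes), so it starts at byte offset 8 and occupies 2 bytes.
Bytes at offsets 8..9: A6 A7.
In little-endian order the low byte comes first in memory.
Reassemble most-significant byte first: A7 A6 → 0xA7A6.

0xA7A6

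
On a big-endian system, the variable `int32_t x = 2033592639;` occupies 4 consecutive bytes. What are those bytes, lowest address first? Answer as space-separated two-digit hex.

2033592639 in hexadecimal, padded to 32 bits, is 0x7936293F.
Split into bytes (most-significant first): 79 36 29 3F.
Big-endian: lowest address holds the most-significant byte.
So the memory order matches the most-significant-first order: 79 36 29 3F.

79 36 29 3F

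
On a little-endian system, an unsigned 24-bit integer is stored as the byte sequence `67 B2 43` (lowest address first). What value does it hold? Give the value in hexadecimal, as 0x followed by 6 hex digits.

0x43B267

In little-endian order the low byte comes first in memory.
Reassemble most-significant byte first: 43 B2 67 → 0x43B267.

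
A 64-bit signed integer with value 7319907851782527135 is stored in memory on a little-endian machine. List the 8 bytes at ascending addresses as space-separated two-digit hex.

7319907851782527135 in hexadecimal, padded to 64 bits, is 0x659589689E17189F.
Split into bytes (most-significant first): 65 95 89 68 9E 17 18 9F.
In little-endian order the low byte comes first in memory.
So at ascending addresses the bytes are 9F 18 17 9E 68 89 95 65.

9F 18 17 9E 68 89 95 65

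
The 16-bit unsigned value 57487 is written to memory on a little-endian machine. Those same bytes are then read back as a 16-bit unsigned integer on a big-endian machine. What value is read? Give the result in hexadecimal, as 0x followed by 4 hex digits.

0x8FE0

57487 in 16-bit hexadecimal is 0xE08F.
Stored little-endian, the bytes at ascending addresses are 8F E0.
Read back as big-endian, the last byte is least significant, giving 0x8FE0.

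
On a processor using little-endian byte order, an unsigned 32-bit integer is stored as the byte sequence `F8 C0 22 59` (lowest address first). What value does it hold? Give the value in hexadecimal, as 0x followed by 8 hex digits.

Little-endian stores the least-significant byte at the lowest address.
Reassemble most-significant byte first: 59 22 C0 F8 → 0x5922C0F8.

0x5922C0F8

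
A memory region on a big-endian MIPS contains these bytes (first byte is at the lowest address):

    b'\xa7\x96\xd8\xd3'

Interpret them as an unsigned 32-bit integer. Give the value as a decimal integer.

In big-endian order the high byte comes first in memory.
The bytes are already most-significant first: 0xA796D8D3.
0xA796D8D3 = 2811680979.

2811680979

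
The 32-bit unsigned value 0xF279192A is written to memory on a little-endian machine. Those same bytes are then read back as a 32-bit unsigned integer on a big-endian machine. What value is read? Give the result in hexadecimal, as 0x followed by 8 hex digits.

Stored little-endian, the bytes at ascending addresses are 2A 19 79 F2.
Read back as big-endian, the last byte is least significant, giving 0x2A1979F2.

0x2A1979F2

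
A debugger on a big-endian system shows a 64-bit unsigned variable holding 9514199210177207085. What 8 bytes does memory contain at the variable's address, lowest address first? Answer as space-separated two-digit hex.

84 09 39 C5 F4 EA 1B 2D

9514199210177207085 in hexadecimal, padded to 64 bits, is 0x840939C5F4EA1B2D.
Split into bytes (most-significant first): 84 09 39 C5 F4 EA 1B 2D.
In big-endian order the high byte comes first in memory.
So the memory order matches the most-significant-first order: 84 09 39 C5 F4 EA 1B 2D.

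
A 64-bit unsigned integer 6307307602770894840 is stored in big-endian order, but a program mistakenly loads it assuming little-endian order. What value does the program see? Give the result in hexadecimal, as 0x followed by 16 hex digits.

0xF89F47E0D80E8857

6307307602770894840 in 64-bit hexadecimal is 0x57880ED8E0479FF8.
Stored big-endian, the bytes at ascending addresses are 57 88 0E D8 E0 47 9F F8.
Read back as little-endian, the first byte is least significant, giving 0xF89F47E0D80E8857.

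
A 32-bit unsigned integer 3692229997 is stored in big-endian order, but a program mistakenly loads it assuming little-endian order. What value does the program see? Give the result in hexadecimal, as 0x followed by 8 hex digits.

3692229997 in 32-bit hexadecimal is 0xDC12F56D.
Stored big-endian, the bytes at ascending addresses are DC 12 F5 6D.
Read back as little-endian, the first byte is least significant, giving 0x6DF512DC.

0x6DF512DC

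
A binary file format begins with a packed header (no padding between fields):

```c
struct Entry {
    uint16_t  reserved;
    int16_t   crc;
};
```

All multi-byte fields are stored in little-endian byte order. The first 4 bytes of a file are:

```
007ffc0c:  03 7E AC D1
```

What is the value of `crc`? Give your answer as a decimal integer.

-11860

`crc` follows `reserved` (2 bytes), so it starts at byte offset 2 and occupies 2 bytes.
Bytes at offsets 2..3: AC D1.
In little-endian order the low byte comes first in memory.
Reassemble most-significant byte first: D1 AC → 0xD1AC.
Top bit is set, so as a signed 16-bit value this is 0xD1AC − 2^16 = -11860.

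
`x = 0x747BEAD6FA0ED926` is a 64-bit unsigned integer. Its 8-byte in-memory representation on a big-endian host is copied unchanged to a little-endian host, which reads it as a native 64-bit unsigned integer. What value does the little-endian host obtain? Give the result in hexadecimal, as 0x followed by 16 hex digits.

Stored big-endian, the bytes at ascending addresses are 74 7B EA D6 FA 0E D9 26.
Read back as little-endian, the first byte is least significant, giving 0x26D90EFAD6EA7B74.

0x26D90EFAD6EA7B74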